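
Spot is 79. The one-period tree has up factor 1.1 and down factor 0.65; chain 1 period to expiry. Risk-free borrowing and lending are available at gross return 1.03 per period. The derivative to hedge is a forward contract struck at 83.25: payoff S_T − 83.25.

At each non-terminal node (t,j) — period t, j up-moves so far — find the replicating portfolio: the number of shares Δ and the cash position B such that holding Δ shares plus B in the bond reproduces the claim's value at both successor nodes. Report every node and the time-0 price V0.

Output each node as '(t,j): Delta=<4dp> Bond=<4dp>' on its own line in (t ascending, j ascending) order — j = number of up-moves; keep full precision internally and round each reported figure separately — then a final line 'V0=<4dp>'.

(0,0): Delta=1.0000 Bond=-80.8252
V0=-1.8252

No-arbitrage ⇒ martingale measure with p* = (R−d)/(u−d) = 0.8444.
Payoff layer (t=1): V(1,0)=-31.9000, V(1,1)=3.6500
(0,0): S=79.0000. Δ = (V_up−V_dn)/(S_up−S_dn) = (3.6500−-31.9000)/(86.9000−51.3500) = 1.0000. V = [p*·3.6500 + (1−p*)·-31.9000]/1.03 = -1.8252. B = V − Δ·S = -80.8252.
The time-0 hedge costs -1.8252, which is the no-arbitrage price.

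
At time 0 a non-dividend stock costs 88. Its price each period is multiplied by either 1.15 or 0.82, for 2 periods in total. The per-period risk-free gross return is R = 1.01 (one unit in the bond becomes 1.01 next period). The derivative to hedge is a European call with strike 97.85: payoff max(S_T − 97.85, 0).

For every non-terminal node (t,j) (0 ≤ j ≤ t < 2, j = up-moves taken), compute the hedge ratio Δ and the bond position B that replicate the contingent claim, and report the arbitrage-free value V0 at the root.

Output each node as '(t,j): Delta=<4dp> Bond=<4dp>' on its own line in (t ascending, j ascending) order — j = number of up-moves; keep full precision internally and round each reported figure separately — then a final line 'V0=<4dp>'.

(0,0): Delta=0.3637 Bond=-25.9880
(1,0): Delta=0.0000 Bond=0.0000
(1,1): Delta=0.5549 Bond=-45.5884
V0=6.0216

Under the risk-neutral measure, an up-move has probability p* = (R−d)/(u−d) = 0.5758 and values discount at R = 1.01.
Terminal payoffs: V(2,0)=0.0000, V(2,1)=0.0000, V(2,2)=18.5300
  t=1,j=0: stock 72.1600 → up 82.9840 (V=0.0000), down 59.1712 (V=0.0000). Price 0.0000; hedge Δ=0.0000, bond B=0.0000.
  t=1,j=1: stock 101.2000 → up 116.3800 (V=18.5300), down 82.9840 (V=0.0000). Price 10.5632; hedge Δ=0.5549, bond B=-45.5884.
  t=0,j=0: stock 88.0000 → up 101.2000 (V=10.5632), down 72.1600 (V=0.0000). Price 6.0216; hedge Δ=0.3637, bond B=-25.9880.
Self-financing check: at every node Δ·S+B equals the discounted successor values.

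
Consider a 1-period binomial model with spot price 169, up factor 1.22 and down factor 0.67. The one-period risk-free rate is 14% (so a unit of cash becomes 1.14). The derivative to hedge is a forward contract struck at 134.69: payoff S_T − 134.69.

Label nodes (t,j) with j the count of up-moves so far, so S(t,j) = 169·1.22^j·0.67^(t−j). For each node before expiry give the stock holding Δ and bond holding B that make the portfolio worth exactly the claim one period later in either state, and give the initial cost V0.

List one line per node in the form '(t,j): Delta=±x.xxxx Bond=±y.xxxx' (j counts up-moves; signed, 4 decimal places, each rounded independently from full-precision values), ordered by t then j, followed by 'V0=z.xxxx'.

(0,0): Delta=1.0000 Bond=-118.1491
V0=50.8509

Since d<R<u, set p* = (R−d)/(u−d) = 0.8545; price each node as the discounted p*-expectation of its children.
Terminal values V(1,·): V(1,0)=-21.4600, V(1,1)=71.4900
Node (0,0) S=169.0000: V=(p*·71.4900+(1−p*)·-21.4600)/1.14=50.8509; Δ=(71.4900−-21.4600)/(206.1800−113.2300)=1.0000; B=V−Δ·S=-118.1491
Each (Δ,B) replicates both successor values, so the strategy is self-financing and V0 is arbitrage-free.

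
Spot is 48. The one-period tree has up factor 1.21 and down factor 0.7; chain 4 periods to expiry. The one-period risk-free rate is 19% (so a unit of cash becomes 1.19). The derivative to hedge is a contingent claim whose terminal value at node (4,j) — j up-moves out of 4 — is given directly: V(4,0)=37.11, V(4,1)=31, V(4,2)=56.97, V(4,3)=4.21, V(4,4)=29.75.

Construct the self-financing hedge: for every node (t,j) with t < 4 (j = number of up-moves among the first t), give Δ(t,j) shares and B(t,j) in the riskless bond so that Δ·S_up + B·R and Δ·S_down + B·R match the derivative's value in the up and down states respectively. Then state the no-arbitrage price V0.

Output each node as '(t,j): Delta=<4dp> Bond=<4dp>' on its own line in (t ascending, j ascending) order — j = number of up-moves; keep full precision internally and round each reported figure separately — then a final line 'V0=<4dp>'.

(0,0): Delta=0.4130 Bond=-6.6438
(1,0): Delta=-1.9268 Bond=70.7095
(1,1): Delta=0.4682 Bond=-11.1149
(2,0): Delta=1.7312 Bond=-1.8917
(2,1): Delta=-2.0131 Bond=87.6559
(2,2): Delta=0.5268 Bond=-17.3444
(3,0): Delta=-0.7277 Bond=38.2322
(3,1): Delta=1.7893 Bond=-3.9034
(3,2): Delta=-2.1029 Bond=108.7275
(3,3): Delta=0.5889 Bond=-25.9201
V0=13.1793

The replicating-portfolio and risk-neutral prices coincide; use p* = (1.19−0.7)/(1.21−0.7) = 0.9608 for the latter.
Payoff layer (t=4): V(4,0)=37.1100, V(4,1)=31.0000, V(4,2)=56.9700, V(4,3)=4.2100, V(4,4)=29.7500
Node (3,0) S=16.4640: V=(p*·31.0000+(1−p*)·37.1100)/1.19=26.2518; Δ=(31.0000−37.1100)/(19.9214−11.5248)=-0.7277; B=V−Δ·S=38.2322
Node (3,1) S=28.4592: V=(p*·56.9700+(1−p*)·31.0000)/1.19=47.0181; Δ=(56.9700−31.0000)/(34.4356−19.9214)=1.7893; B=V−Δ·S=-3.9034
Node (3,2) S=49.1938: V=(p*·4.2100+(1−p*)·56.9700)/1.19=5.2765; Δ=(4.2100−56.9700)/(59.5244−34.4356)=-2.1029; B=V−Δ·S=108.7275
Node (3,3) S=85.0349: V=(p*·29.7500+(1−p*)·4.2100)/1.19=24.1583; Δ=(29.7500−4.2100)/(102.8923−59.5244)=0.5889; B=V−Δ·S=-25.9201
Node (2,0) S=23.5200: V=(p*·47.0181+(1−p*)·26.2518)/1.19=38.8267; Δ=(47.0181−26.2518)/(28.4592−16.4640)=1.7312; B=V−Δ·S=-1.8917
Node (2,1) S=40.6560: V=(p*·5.2765+(1−p*)·47.0181)/1.19=5.8096; Δ=(5.2765−47.0181)/(49.1938−28.4592)=-2.0131; B=V−Δ·S=87.6559
Node (2,2) S=70.2768: V=(p*·24.1583+(1−p*)·5.2765)/1.19=19.6789; Δ=(24.1583−5.2765)/(85.0349−49.1938)=0.5268; B=V−Δ·S=-17.3444
Node (1,0) S=33.6000: V=(p*·5.8096+(1−p*)·38.8267)/1.19=5.9701; Δ=(5.8096−38.8267)/(40.6560−23.5200)=-1.9268; B=V−Δ·S=70.7095
Node (1,1) S=58.0800: V=(p*·19.6789+(1−p*)·5.8096)/1.19=16.0798; Δ=(19.6789−5.8096)/(70.2768−40.6560)=0.4682; B=V−Δ·S=-11.1149
Node (0,0) S=48.0000: V=(p*·16.0798+(1−p*)·5.9701)/1.19=13.1793; Δ=(16.0798−5.9701)/(58.0800−33.6000)=0.4130; B=V−Δ·S=-6.6438
Each (Δ,B) replicates both successor values, so the strategy is self-financing and V0 is arbitrage-free.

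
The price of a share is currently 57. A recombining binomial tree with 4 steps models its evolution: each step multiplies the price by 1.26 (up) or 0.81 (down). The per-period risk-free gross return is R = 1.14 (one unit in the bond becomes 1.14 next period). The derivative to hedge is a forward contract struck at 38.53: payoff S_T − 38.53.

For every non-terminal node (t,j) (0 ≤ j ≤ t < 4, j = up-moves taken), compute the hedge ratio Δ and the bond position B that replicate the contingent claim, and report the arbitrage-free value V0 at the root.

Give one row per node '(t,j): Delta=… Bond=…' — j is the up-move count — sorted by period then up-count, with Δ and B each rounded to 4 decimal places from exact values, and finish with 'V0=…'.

(0,0): Delta=1.0000 Bond=-22.8129
(1,0): Delta=1.0000 Bond=-26.0067
(1,1): Delta=1.0000 Bond=-26.0067
(2,0): Delta=1.0000 Bond=-29.6476
(2,1): Delta=1.0000 Bond=-29.6476
(2,2): Delta=1.0000 Bond=-29.6476
(3,0): Delta=1.0000 Bond=-33.7982
(3,1): Delta=1.0000 Bond=-33.7982
(3,2): Delta=1.0000 Bond=-33.7982
(3,3): Delta=1.0000 Bond=-33.7982
V0=34.1871

Under the risk-neutral measure, an up-move has probability p* = (R−d)/(u−d) = 0.7333 and values discount at R = 1.14.
Terminal values V(4,·): V(4,0)=-13.9934, V(4,1)=-0.3619, V(4,2)=20.8426, V(4,3)=53.8274, V(4,4)=105.1370
Node (3,0) S=30.2921: V=(p*·-0.3619+(1−p*)·-13.9934)/1.14=-3.5061; Δ=(-0.3619−-13.9934)/(38.1681−24.5366)=1.0000; B=V−Δ·S=-33.7982
Node (3,1) S=47.1211: V=(p*·20.8426+(1−p*)·-0.3619)/1.14=13.3229; Δ=(20.8426−-0.3619)/(59.3726−38.1681)=1.0000; B=V−Δ·S=-33.7982
Node (3,2) S=73.2995: V=(p*·53.8274+(1−p*)·20.8426)/1.14=39.5012; Δ=(53.8274−20.8426)/(92.3574−59.3726)=1.0000; B=V−Δ·S=-33.7982
Node (3,3) S=114.0214: V=(p*·105.1370+(1−p*)·53.8274)/1.14=80.2232; Δ=(105.1370−53.8274)/(143.6670−92.3574)=1.0000; B=V−Δ·S=-33.7982
Node (2,0) S=37.3977: V=(p*·13.3229+(1−p*)·-3.5061)/1.14=7.7501; Δ=(13.3229−-3.5061)/(47.1211−30.2921)=1.0000; B=V−Δ·S=-29.6476
Node (2,1) S=58.1742: V=(p*·39.5012+(1−p*)·13.3229)/1.14=28.5266; Δ=(39.5012−13.3229)/(73.2995−47.1211)=1.0000; B=V−Δ·S=-29.6476
Node (2,2) S=90.4932: V=(p*·80.2232+(1−p*)·39.5012)/1.14=60.8456; Δ=(80.2232−39.5012)/(114.0214−73.2995)=1.0000; B=V−Δ·S=-29.6476
Node (1,0) S=46.1700: V=(p*·28.5266+(1−p*)·7.7501)/1.14=20.1633; Δ=(28.5266−7.7501)/(58.1742−37.3977)=1.0000; B=V−Δ·S=-26.0067
Node (1,1) S=71.8200: V=(p*·60.8456+(1−p*)·28.5266)/1.14=45.8133; Δ=(60.8456−28.5266)/(90.4932−58.1742)=1.0000; B=V−Δ·S=-26.0067
Node (0,0) S=57.0000: V=(p*·45.8133+(1−p*)·20.1633)/1.14=34.1871; Δ=(45.8133−20.1633)/(71.8200−46.1700)=1.0000; B=V−Δ·S=-22.8129
Each (Δ,B) replicates both successor values, so the strategy is self-financing and V0 is arbitrage-free.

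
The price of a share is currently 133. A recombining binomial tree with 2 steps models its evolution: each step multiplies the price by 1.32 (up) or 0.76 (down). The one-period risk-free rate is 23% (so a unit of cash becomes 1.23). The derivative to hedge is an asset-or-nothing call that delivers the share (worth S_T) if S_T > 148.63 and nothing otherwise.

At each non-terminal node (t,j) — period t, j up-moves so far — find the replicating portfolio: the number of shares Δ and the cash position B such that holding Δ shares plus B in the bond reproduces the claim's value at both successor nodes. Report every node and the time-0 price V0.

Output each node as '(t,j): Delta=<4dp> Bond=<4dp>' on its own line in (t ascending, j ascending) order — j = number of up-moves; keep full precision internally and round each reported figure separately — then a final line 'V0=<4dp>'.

Risk-neutral probability p* = (R−d)/(u−d) = (1.23−0.76)/(1.32−0.76) = 0.8393.
At expiry t=2: V(2,0)=0.0000, V(2,1)=0.0000, V(2,2)=231.7392
  t=1,j=0: stock 101.0800 → up 133.4256 (V=0.0000), down 76.8208 (V=0.0000). Price 0.0000; hedge Δ=0.0000, bond B=0.0000.
  t=1,j=1: stock 175.5600 → up 231.7392 (V=231.7392), down 133.4256 (V=0.0000). Price 158.1263; hedge Δ=2.3571, bond B=-255.6937.
  t=0,j=0: stock 133.0000 → up 175.5600 (V=158.1263), down 101.0800 (V=0.0000). Price 107.8969; hedge Δ=2.1231, bond B=-174.4716.
Check: Δ(0,0)·S0 + B(0,0) = 107.8969 = V0.

(0,0): Delta=2.1231 Bond=-174.4716
(1,0): Delta=0.0000 Bond=0.0000
(1,1): Delta=2.3571 Bond=-255.6937
V0=107.8969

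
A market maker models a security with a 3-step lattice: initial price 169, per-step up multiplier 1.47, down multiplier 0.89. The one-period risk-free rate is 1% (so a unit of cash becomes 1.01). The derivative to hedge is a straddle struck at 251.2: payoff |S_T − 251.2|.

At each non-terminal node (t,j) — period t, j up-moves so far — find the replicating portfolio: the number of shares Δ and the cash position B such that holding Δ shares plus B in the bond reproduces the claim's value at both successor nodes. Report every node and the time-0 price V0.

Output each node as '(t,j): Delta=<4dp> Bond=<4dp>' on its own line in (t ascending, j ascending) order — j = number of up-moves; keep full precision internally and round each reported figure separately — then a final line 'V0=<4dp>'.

(0,0): Delta=-0.3341 Bond=150.7749
(1,0): Delta=-0.6533 Bond=200.3007
(1,1): Delta=0.4069 Bond=-31.7867
(2,0): Delta=-1.0000 Bond=248.7129
(2,1): Delta=0.1513 Bond=24.4020
(2,2): Delta=1.0000 Bond=-248.7129
V0=94.3178

The replicating-portfolio and risk-neutral prices coincide; use p* = (1.01−0.89)/(1.47−0.89) = 0.2069 for the latter.
At expiry t=3: V(3,0)=132.0602, V(3,1)=54.4186, V(3,2)=73.8210, V(3,3)=285.6324
(2,0): S=133.8649. Δ = (V_up−V_dn)/(S_up−S_dn) = (54.4186−132.0602)/(196.7814−119.1398) = -1.0000. V = [p*·54.4186 + (1−p*)·132.0602]/1.01 = 114.8480. B = V − Δ·S = 248.7129.
(2,1): S=221.1027. Δ = (V_up−V_dn)/(S_up−S_dn) = (73.8210−54.4186)/(325.0210−196.7814) = 0.1513. V = [p*·73.8210 + (1−p*)·54.4186]/1.01 = 57.8543. B = V − Δ·S = 24.4020.
(2,2): S=365.1921. Δ = (V_up−V_dn)/(S_up−S_dn) = (285.6324−73.8210)/(536.8324−325.0210) = 1.0000. V = [p*·285.6324 + (1−p*)·73.8210]/1.01 = 116.4792. B = V − Δ·S = -248.7129.
(1,0): S=150.4100. Δ = (V_up−V_dn)/(S_up−S_dn) = (57.8543−114.8480)/(221.1027−133.8649) = -0.6533. V = [p*·57.8543 + (1−p*)·114.8480]/1.01 = 102.0358. B = V − Δ·S = 200.3007.
(1,1): S=248.4300. Δ = (V_up−V_dn)/(S_up−S_dn) = (116.4792−57.8543)/(365.1921−221.1027) = 0.4069. V = [p*·116.4792 + (1−p*)·57.8543]/1.01 = 69.2907. B = V − Δ·S = -31.7867.
(0,0): S=169.0000. Δ = (V_up−V_dn)/(S_up−S_dn) = (69.2907−102.0358)/(248.4300−150.4100) = -0.3341. V = [p*·69.2907 + (1−p*)·102.0358]/1.01 = 94.3178. B = V − Δ·S = 150.7749.
Each (Δ,B) replicates both successor values, so the strategy is self-financing and V0 is arbitrage-free.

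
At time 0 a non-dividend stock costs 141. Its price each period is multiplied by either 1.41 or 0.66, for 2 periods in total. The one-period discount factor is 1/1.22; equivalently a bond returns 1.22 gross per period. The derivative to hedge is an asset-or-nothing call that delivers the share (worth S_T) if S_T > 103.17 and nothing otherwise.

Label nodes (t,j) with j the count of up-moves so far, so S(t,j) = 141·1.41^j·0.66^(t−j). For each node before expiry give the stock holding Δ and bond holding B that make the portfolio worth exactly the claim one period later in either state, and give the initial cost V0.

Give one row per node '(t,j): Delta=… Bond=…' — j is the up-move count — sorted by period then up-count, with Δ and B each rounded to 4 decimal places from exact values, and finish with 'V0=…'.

(0,0): Delta=1.1206 Bond=-19.6534
(1,0): Delta=1.8800 Bond=-94.6466
(1,1): Delta=1.0000 Bond=0.0000
V0=138.3517

The replicating-portfolio and risk-neutral prices coincide; use p* = (1.22−0.66)/(1.41−0.66) = 0.7467 for the latter.
Payoff layer (t=2): V(2,0)=0.0000, V(2,1)=131.2146, V(2,2)=280.3221
(1,0): S=93.0600. Δ = (V_up−V_dn)/(S_up−S_dn) = (131.2146−0.0000)/(131.2146−61.4196) = 1.8800. V = [p*·131.2146 + (1−p*)·0.0000]/1.22 = 80.3062. B = V − Δ·S = -94.6466.
(1,1): S=198.8100. Δ = (V_up−V_dn)/(S_up−S_dn) = (280.3221−131.2146)/(280.3221−131.2146) = 1.0000. V = [p*·280.3221 + (1−p*)·131.2146]/1.22 = 198.8100. B = V − Δ·S = 0.0000.
(0,0): S=141.0000. Δ = (V_up−V_dn)/(S_up−S_dn) = (198.8100−80.3062)/(198.8100−93.0600) = 1.1206. V = [p*·198.8100 + (1−p*)·80.3062]/1.22 = 138.3517. B = V − Δ·S = -19.6534.
Root portfolio cost Δ·141+B reproduces V0=138.3517.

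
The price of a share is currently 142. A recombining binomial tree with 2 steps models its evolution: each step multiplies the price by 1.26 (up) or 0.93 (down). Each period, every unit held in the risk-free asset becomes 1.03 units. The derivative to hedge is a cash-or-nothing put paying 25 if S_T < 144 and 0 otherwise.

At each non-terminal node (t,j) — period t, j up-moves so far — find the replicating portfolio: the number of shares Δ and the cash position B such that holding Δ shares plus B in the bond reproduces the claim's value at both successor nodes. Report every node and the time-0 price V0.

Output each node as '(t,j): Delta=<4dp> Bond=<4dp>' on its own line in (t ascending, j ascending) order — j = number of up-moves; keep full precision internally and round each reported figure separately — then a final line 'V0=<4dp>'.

Since d<R<u, set p* = (R−d)/(u−d) = 0.3030; price each node as the discounted p*-expectation of its children.
Terminal payoffs: V(2,0)=25.0000, V(2,1)=0.0000, V(2,2)=0.0000
Node (1,0) S=132.0600: V=(p*·0.0000+(1−p*)·25.0000)/1.03=16.9167; Δ=(0.0000−25.0000)/(166.3956−122.8158)=-0.5737; B=V−Δ·S=92.6743
Node (1,1) S=178.9200: V=(p*·0.0000+(1−p*)·0.0000)/1.03=0.0000; Δ=(0.0000−0.0000)/(225.4392−166.3956)=0.0000; B=V−Δ·S=0.0000
Node (0,0) S=142.0000: V=(p*·0.0000+(1−p*)·16.9167)/1.03=11.4470; Δ=(0.0000−16.9167)/(178.9200−132.0600)=-0.3610; B=V−Δ·S=62.7099
Self-financing check: at every node Δ·S+B equals the discounted successor values.

(0,0): Delta=-0.3610 Bond=62.7099
(1,0): Delta=-0.5737 Bond=92.6743
(1,1): Delta=0.0000 Bond=0.0000
V0=11.4470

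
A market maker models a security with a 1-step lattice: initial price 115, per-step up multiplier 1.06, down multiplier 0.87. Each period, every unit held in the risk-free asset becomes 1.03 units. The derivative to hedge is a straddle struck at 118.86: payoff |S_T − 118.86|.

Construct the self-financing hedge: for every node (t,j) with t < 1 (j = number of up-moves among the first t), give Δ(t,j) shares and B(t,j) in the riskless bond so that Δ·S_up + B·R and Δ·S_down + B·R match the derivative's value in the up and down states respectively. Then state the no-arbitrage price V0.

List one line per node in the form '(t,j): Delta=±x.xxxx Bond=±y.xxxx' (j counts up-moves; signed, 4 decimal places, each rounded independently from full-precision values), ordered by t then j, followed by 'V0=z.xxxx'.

Since d<R<u, set p* = (R−d)/(u−d) = 0.8421; price each node as the discounted p*-expectation of its children.
Terminal payoffs: V(1,0)=18.8100, V(1,1)=3.0400
  t=0,j=0: stock 115.0000 → up 121.9000 (V=3.0400), down 100.0500 (V=18.8100). Price 5.3689; hedge Δ=-0.7217, bond B=88.3689.
The time-0 hedge costs 5.3689, which is the no-arbitrage price.

(0,0): Delta=-0.7217 Bond=88.3689
V0=5.3689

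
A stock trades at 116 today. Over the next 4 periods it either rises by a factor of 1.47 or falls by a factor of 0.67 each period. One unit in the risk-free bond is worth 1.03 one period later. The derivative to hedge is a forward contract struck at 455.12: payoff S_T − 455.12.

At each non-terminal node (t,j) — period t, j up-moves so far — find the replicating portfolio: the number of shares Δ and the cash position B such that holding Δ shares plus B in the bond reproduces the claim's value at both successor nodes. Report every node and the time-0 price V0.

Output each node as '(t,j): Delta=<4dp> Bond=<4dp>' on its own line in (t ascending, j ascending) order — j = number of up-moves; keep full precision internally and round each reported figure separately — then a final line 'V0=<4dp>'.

(0,0): Delta=1.0000 Bond=-404.3682
(1,0): Delta=1.0000 Bond=-416.4993
(1,1): Delta=1.0000 Bond=-416.4993
(2,0): Delta=1.0000 Bond=-428.9943
(2,1): Delta=1.0000 Bond=-428.9943
(2,2): Delta=1.0000 Bond=-428.9943
(3,0): Delta=1.0000 Bond=-441.8641
(3,1): Delta=1.0000 Bond=-441.8641
(3,2): Delta=1.0000 Bond=-441.8641
(3,3): Delta=1.0000 Bond=-441.8641
V0=-288.3682

Since d<R<u, set p* = (R−d)/(u−d) = 0.4500; price each node as the discounted p*-expectation of its children.
Payoff layer (t=4): V(4,0)=-431.7447, V(4,1)=-403.8339, V(4,2)=-342.5968, V(4,3)=-208.2406, V(4,4)=86.5407
  t=3,j=0: stock 34.8885 → up 51.2861 (V=-403.8339), down 23.3753 (V=-431.7447). Price -406.9756; hedge Δ=1.0000, bond B=-441.8641.
  t=3,j=1: stock 76.5464 → up 112.5232 (V=-342.5968), down 51.2861 (V=-403.8339). Price -365.3176; hedge Δ=1.0000, bond B=-441.8641.
  t=3,j=2: stock 167.9451 → up 246.8794 (V=-208.2406), down 112.5232 (V=-342.5968). Price -273.9189; hedge Δ=1.0000, bond B=-441.8641.
  t=3,j=3: stock 368.4767 → up 541.6607 (V=86.5407), down 246.8794 (V=-208.2406). Price -73.3874; hedge Δ=1.0000, bond B=-441.8641.
  t=2,j=0: stock 52.0724 → up 76.5464 (V=-365.3176), down 34.8885 (V=-406.9756). Price -376.9219; hedge Δ=1.0000, bond B=-428.9943.
  t=2,j=1: stock 114.2484 → up 167.9451 (V=-273.9189), down 76.5464 (V=-365.3176). Price -314.7459; hedge Δ=1.0000, bond B=-428.9943.
  t=2,j=2: stock 250.6644 → up 368.4767 (V=-73.3874), down 167.9451 (V=-273.9189). Price -178.3299; hedge Δ=1.0000, bond B=-428.9943.
  t=1,j=0: stock 77.7200 → up 114.2484 (V=-314.7459), down 52.0724 (V=-376.9219). Price -338.7793; hedge Δ=1.0000, bond B=-416.4993.
  t=1,j=1: stock 170.5200 → up 250.6644 (V=-178.3299), down 114.2484 (V=-314.7459). Price -245.9793; hedge Δ=1.0000, bond B=-416.4993.
  t=0,j=0: stock 116.0000 → up 170.5200 (V=-245.9793), down 77.7200 (V=-338.7793). Price -288.3682; hedge Δ=1.0000, bond B=-404.3682.
Each (Δ,B) replicates both successor values, so the strategy is self-financing and V0 is arbitrage-free.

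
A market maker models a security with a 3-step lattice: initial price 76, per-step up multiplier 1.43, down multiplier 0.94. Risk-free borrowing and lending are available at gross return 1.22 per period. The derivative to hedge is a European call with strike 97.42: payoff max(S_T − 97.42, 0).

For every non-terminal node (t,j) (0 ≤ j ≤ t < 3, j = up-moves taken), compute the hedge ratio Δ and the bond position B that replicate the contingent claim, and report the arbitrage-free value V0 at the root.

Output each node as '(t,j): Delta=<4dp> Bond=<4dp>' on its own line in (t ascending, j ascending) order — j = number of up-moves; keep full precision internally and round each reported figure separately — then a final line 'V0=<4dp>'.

No-arbitrage ⇒ martingale measure with p* = (R−d)/(u−d) = 0.5714.
Terminal values V(3,·): V(3,0)=0.0000, V(3,1)=0.0000, V(3,2)=48.6677, V(3,3)=124.8197
  t=2,j=0: stock 67.1536 → up 96.0296 (V=0.0000), down 63.1244 (V=0.0000). Price 0.0000; hedge Δ=0.0000, bond B=0.0000.
  t=2,j=1: stock 102.1592 → up 146.0877 (V=48.6677), down 96.0296 (V=0.0000). Price 22.7952; hedge Δ=0.9722, bond B=-76.5266.
  t=2,j=2: stock 155.4124 → up 222.2397 (V=124.8197), down 146.0877 (V=48.6677). Price 75.5599; hedge Δ=1.0000, bond B=-79.8525.
  t=1,j=0: stock 71.4400 → up 102.1592 (V=22.7952), down 67.1536 (V=0.0000). Price 10.6769; hedge Δ=0.6512, bond B=-35.8438.
  t=1,j=1: stock 108.6800 → up 155.4124 (V=75.5599), down 102.1592 (V=22.7952). Price 43.3987; hedge Δ=0.9908, bond B=-64.2845.
  t=0,j=0: stock 76.0000 → up 108.6800 (V=43.3987), down 71.4400 (V=10.6769). Price 24.0779; hedge Δ=0.8787, bond B=-42.7013.
Each (Δ,B) replicates both successor values, so the strategy is self-financing and V0 is arbitrage-free.

(0,0): Delta=0.8787 Bond=-42.7013
(1,0): Delta=0.6512 Bond=-35.8438
(1,1): Delta=0.9908 Bond=-64.2845
(2,0): Delta=0.0000 Bond=0.0000
(2,1): Delta=0.9722 Bond=-76.5266
(2,2): Delta=1.0000 Bond=-79.8525
V0=24.0779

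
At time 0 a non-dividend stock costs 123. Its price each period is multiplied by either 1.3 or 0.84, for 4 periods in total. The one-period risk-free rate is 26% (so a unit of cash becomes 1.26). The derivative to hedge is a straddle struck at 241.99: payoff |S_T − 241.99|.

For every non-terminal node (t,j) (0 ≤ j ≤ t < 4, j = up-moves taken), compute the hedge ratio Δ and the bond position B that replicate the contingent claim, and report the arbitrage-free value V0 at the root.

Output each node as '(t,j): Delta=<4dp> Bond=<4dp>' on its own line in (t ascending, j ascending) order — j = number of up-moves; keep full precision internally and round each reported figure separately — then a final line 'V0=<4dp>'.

(0,0): Delta=0.4702 Bond=-24.5507
(1,0): Delta=-1.0000 Bond=120.9723
(1,1): Delta=0.5607 Bond=-45.4011
(2,0): Delta=-1.0000 Bond=152.4250
(2,1): Delta=-1.0000 Bond=152.4250
(2,2): Delta=0.6568 Bond=-77.1702
(3,0): Delta=-1.0000 Bond=192.0556
(3,1): Delta=-1.0000 Bond=192.0556
(3,2): Delta=-1.0000 Bond=192.0556
(3,3): Delta=0.7587 Bond=-124.7859
V0=33.2899

Since d<R<u, set p* = (R−d)/(u−d) = 0.9130; price each node as the discounted p*-expectation of its children.
Terminal values V(4,·): V(4,0)=180.7518, V(4,1)=147.2166, V(4,2)=95.3169, V(4,3)=14.9960, V(4,4)=109.3103
Node (3,0) S=72.9026: V=(p*·147.2166+(1−p*)·180.7518)/1.26=119.1530; Δ=(147.2166−180.7518)/(94.7734−61.2382)=-1.0000; B=V−Δ·S=192.0556
Node (3,1) S=112.8254: V=(p*·95.3169+(1−p*)·147.2166)/1.26=79.2301; Δ=(95.3169−147.2166)/(146.6731−94.7734)=-1.0000; B=V−Δ·S=192.0556
Node (3,2) S=174.6108: V=(p*·14.9960+(1−p*)·95.3169)/1.26=17.4448; Δ=(14.9960−95.3169)/(226.9940−146.6731)=-1.0000; B=V−Δ·S=192.0556
Node (3,3) S=270.2310: V=(p*·109.3103+(1−p*)·14.9960)/1.26=80.2453; Δ=(109.3103−14.9960)/(351.3003−226.9940)=0.7587; B=V−Δ·S=-124.7859
Node (2,0) S=86.7888: V=(p*·79.2301+(1−p*)·119.1530)/1.26=65.6362; Δ=(79.2301−119.1530)/(112.8254−72.9026)=-1.0000; B=V−Δ·S=152.4250
Node (2,1) S=134.3160: V=(p*·17.4448+(1−p*)·79.2301)/1.26=18.1090; Δ=(17.4448−79.2301)/(174.6108−112.8254)=-1.0000; B=V−Δ·S=152.4250
Node (2,2) S=207.8700: V=(p*·80.2453+(1−p*)·17.4448)/1.26=59.3527; Δ=(80.2453−17.4448)/(270.2310−174.6108)=0.6568; B=V−Δ·S=-77.1702
Node (1,0) S=103.3200: V=(p*·18.1090+(1−p*)·65.6362)/1.26=17.6523; Δ=(18.1090−65.6362)/(134.3160−86.7888)=-1.0000; B=V−Δ·S=120.9723
Node (1,1) S=159.9000: V=(p*·59.3527+(1−p*)·18.1090)/1.26=44.2589; Δ=(59.3527−18.1090)/(207.8700−134.3160)=0.5607; B=V−Δ·S=-45.4011
Node (0,0) S=123.0000: V=(p*·44.2589+(1−p*)·17.6523)/1.26=33.2899; Δ=(44.2589−17.6523)/(159.9000−103.3200)=0.4702; B=V−Δ·S=-24.5507
Each (Δ,B) replicates both successor values, so the strategy is self-financing and V0 is arbitrage-free.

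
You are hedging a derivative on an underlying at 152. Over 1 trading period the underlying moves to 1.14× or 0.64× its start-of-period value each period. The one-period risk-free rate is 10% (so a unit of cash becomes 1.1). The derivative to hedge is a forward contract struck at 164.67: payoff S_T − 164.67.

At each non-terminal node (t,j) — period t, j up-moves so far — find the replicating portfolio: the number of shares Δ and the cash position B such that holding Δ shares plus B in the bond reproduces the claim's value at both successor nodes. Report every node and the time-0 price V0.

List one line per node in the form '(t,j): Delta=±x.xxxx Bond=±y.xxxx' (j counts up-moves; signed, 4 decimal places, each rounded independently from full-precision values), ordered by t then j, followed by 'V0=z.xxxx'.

No-arbitrage ⇒ martingale measure with p* = (R−d)/(u−d) = 0.9200.
Payoff layer (t=1): V(1,0)=-67.3900, V(1,1)=8.6100
  t=0,j=0: stock 152.0000 → up 173.2800 (V=8.6100), down 97.2800 (V=-67.3900). Price 2.3000; hedge Δ=1.0000, bond B=-149.7000.
The time-0 hedge costs 2.3000, which is the no-arbitrage price.

(0,0): Delta=1.0000 Bond=-149.7000
V0=2.3000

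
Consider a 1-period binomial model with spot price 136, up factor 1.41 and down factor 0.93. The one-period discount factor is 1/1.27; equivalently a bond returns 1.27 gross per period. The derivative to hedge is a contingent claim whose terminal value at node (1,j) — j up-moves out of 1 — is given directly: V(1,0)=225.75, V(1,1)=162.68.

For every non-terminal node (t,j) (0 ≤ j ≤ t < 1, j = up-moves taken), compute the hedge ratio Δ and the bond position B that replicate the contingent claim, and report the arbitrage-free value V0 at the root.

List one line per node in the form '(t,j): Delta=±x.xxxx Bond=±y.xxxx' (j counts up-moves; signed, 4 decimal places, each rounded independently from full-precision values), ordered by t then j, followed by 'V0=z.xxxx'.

(0,0): Delta=-0.9661 Bond=273.9749
V0=142.5791

Under the risk-neutral measure, an up-move has probability p* = (R−d)/(u−d) = 0.7083 and values discount at R = 1.27.
Terminal values V(1,·): V(1,0)=225.7500, V(1,1)=162.6800
(0,0): S=136.0000. Δ = (V_up−V_dn)/(S_up−S_dn) = (162.6800−225.7500)/(191.7600−126.4800) = -0.9661. V = [p*·162.6800 + (1−p*)·225.7500]/1.27 = 142.5791. B = V − Δ·S = 273.9749.
Each (Δ,B) replicates both successor values, so the strategy is self-financing and V0 is arbitrage-free.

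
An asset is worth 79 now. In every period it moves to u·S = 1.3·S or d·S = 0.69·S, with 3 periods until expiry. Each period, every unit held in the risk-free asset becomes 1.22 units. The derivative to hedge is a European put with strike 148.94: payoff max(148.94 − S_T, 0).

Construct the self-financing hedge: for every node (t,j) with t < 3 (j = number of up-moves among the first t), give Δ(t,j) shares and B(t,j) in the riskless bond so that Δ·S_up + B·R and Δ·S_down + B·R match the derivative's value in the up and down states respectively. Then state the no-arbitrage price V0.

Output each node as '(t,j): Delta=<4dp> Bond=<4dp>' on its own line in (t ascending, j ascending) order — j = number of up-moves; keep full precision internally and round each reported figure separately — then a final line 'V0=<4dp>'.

Risk-neutral probability p* = (R−d)/(u−d) = (1.22−0.69)/(1.3−0.69) = 0.8689.
Payoff layer (t=3): V(3,0)=122.9878, V(3,1)=100.0445, V(3,2)=56.8181, V(3,3)=0.0000
Node (2,0) S=37.6119: V=(p*·100.0445+(1−p*)·122.9878)/1.22=84.4701; Δ=(100.0445−122.9878)/(48.8955−25.9522)=-1.0000; B=V−Δ·S=122.0820
Node (2,1) S=70.8630: V=(p*·56.8181+(1−p*)·100.0445)/1.22=51.2190; Δ=(56.8181−100.0445)/(92.1219−48.8955)=-1.0000; B=V−Δ·S=122.0820
Node (2,2) S=133.5100: V=(p*·0.0000+(1−p*)·56.8181)/1.22=6.1078; Δ=(0.0000−56.8181)/(173.5630−92.1219)=-0.6977; B=V−Δ·S=99.2523
Node (1,0) S=54.5100: V=(p*·51.2190+(1−p*)·84.4701)/1.22=45.5572; Δ=(51.2190−84.4701)/(70.8630−37.6119)=-1.0000; B=V−Δ·S=100.0672
Node (1,1) S=102.7000: V=(p*·6.1078+(1−p*)·51.2190)/1.22=9.8558; Δ=(6.1078−51.2190)/(133.5100−70.8630)=-0.7201; B=V−Δ·S=83.8085
Node (0,0) S=79.0000: V=(p*·9.8558+(1−p*)·45.5572)/1.22=11.9163; Δ=(9.8558−45.5572)/(102.7000−54.5100)=-0.7408; B=V−Δ·S=70.4432
The time-0 hedge costs 11.9163, which is the no-arbitrage price.

(0,0): Delta=-0.7408 Bond=70.4432
(1,0): Delta=-1.0000 Bond=100.0672
(1,1): Delta=-0.7201 Bond=83.8085
(2,0): Delta=-1.0000 Bond=122.0820
(2,1): Delta=-1.0000 Bond=122.0820
(2,2): Delta=-0.6977 Bond=99.2523
V0=11.9163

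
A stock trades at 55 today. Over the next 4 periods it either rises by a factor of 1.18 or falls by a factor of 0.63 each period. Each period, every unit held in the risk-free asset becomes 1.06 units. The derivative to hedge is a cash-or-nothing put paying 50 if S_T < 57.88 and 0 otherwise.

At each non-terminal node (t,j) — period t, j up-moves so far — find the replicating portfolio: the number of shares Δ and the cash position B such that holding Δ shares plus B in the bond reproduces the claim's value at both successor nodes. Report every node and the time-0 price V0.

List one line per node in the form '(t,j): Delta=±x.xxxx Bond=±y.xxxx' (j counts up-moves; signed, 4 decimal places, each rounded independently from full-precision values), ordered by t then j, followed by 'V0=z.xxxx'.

(0,0): Delta=-0.6632 Bond=61.2838
(1,0): Delta=0.0000 Bond=41.9810
(1,1): Delta=-0.7620 Bond=71.3738
(2,0): Delta=0.0000 Bond=44.4998
(2,1): Delta=0.0000 Bond=44.4998
(2,2): Delta=-0.8755 Bond=84.3511
(3,0): Delta=0.0000 Bond=47.1698
(3,1): Delta=0.0000 Bond=47.1698
(3,2): Delta=0.0000 Bond=47.1698
(3,3): Delta=-1.0060 Bond=101.2007
V0=24.8078

Since d<R<u, set p* = (R−d)/(u−d) = 0.7818; price each node as the discounted p*-expectation of its children.
Payoff layer (t=4): V(4,0)=50.0000, V(4,1)=50.0000, V(4,2)=50.0000, V(4,3)=50.0000, V(4,4)=0.0000
  t=3,j=0: stock 13.7526 → up 16.2281 (V=50.0000), down 8.6641 (V=50.0000). Price 47.1698; hedge Δ=0.0000, bond B=47.1698.
  t=3,j=1: stock 25.7588 → up 30.3954 (V=50.0000), down 16.2281 (V=50.0000). Price 47.1698; hedge Δ=0.0000, bond B=47.1698.
  t=3,j=2: stock 48.2467 → up 56.9311 (V=50.0000), down 30.3954 (V=50.0000). Price 47.1698; hedge Δ=0.0000, bond B=47.1698.
  t=3,j=3: stock 90.3668 → up 106.6328 (V=0.0000), down 56.9311 (V=50.0000). Price 10.2916; hedge Δ=-1.0060, bond B=101.2007.
  t=2,j=0: stock 21.8295 → up 25.7588 (V=47.1698), down 13.7526 (V=47.1698). Price 44.4998; hedge Δ=0.0000, bond B=44.4998.
  t=2,j=1: stock 40.8870 → up 48.2467 (V=47.1698), down 25.7588 (V=47.1698). Price 44.4998; hedge Δ=0.0000, bond B=44.4998.
  t=2,j=2: stock 76.5820 → up 90.3668 (V=10.2916), down 48.2467 (V=47.1698). Price 17.2998; hedge Δ=-0.8755, bond B=84.3511.
  t=1,j=0: stock 34.6500 → up 40.8870 (V=44.4998), down 21.8295 (V=44.4998). Price 41.9810; hedge Δ=0.0000, bond B=41.9810.
  t=1,j=1: stock 64.9000 → up 76.5820 (V=17.2998), down 40.8870 (V=44.4998). Price 21.9192; hedge Δ=-0.7620, bond B=71.3738.
  t=0,j=0: stock 55.0000 → up 64.9000 (V=21.9192), down 34.6500 (V=41.9810). Price 24.8078; hedge Δ=-0.6632, bond B=61.2838.
Check: Δ(0,0)·S0 + B(0,0) = 24.8078 = V0.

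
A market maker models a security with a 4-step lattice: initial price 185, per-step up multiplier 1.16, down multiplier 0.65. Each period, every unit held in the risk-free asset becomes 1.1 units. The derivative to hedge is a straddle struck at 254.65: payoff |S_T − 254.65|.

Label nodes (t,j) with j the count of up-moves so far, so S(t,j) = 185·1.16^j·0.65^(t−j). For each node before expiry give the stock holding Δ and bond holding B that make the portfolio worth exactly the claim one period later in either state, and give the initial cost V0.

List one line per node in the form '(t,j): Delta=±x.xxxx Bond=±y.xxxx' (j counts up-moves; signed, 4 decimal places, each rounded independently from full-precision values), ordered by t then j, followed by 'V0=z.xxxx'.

Under the risk-neutral measure, an up-move has probability p* = (R−d)/(u−d) = 0.8824 and values discount at R = 1.1.
Payoff layer (t=4): V(4,0)=221.6263, V(4,1)=195.7155, V(4,2)=149.4745, V(4,3)=66.9523, V(4,4)=80.3183
Node (3,0) S=50.8056: V=(p*·195.7155+(1−p*)·221.6263)/1.1=180.6944; Δ=(195.7155−221.6263)/(58.9345−33.0237)=-1.0000; B=V−Δ·S=231.5000
Node (3,1) S=90.6685: V=(p*·149.4745+(1−p*)·195.7155)/1.1=140.8315; Δ=(149.4745−195.7155)/(105.1755−58.9345)=-1.0000; B=V−Δ·S=231.5000
Node (3,2) S=161.8084: V=(p*·66.9523+(1−p*)·149.4745)/1.1=69.6916; Δ=(66.9523−149.4745)/(187.6977−105.1755)=-1.0000; B=V−Δ·S=231.5000
Node (3,3) S=288.7658: V=(p*·80.3183+(1−p*)·66.9523)/1.1=71.5871; Δ=(80.3183−66.9523)/(334.9683−187.6977)=0.0908; B=V−Δ·S=45.3792
Node (2,0) S=78.1625: V=(p*·140.8315+(1−p*)·180.6944)/1.1=132.2920; Δ=(140.8315−180.6944)/(90.6685−50.8056)=-1.0000; B=V−Δ·S=210.4545
Node (2,1) S=139.4900: V=(p*·69.6916+(1−p*)·140.8315)/1.1=70.9645; Δ=(69.6916−140.8315)/(161.8084−90.6685)=-1.0000; B=V−Δ·S=210.4545
Node (2,2) S=248.9360: V=(p*·71.5871+(1−p*)·69.6916)/1.1=64.8765; Δ=(71.5871−69.6916)/(288.7658−161.8084)=0.0149; B=V−Δ·S=61.1598
Node (1,0) S=120.2500: V=(p*·70.9645+(1−p*)·132.2920)/1.1=71.0723; Δ=(70.9645−132.2920)/(139.4900−78.1625)=-1.0000; B=V−Δ·S=191.3223
Node (1,1) S=214.6000: V=(p*·64.8765+(1−p*)·70.9645)/1.1=59.6297; Δ=(64.8765−70.9645)/(248.9360−139.4900)=-0.0556; B=V−Δ·S=71.5672
Node (0,0) S=185.0000: V=(p*·59.6297+(1−p*)·71.0723)/1.1=55.4326; Δ=(59.6297−71.0723)/(214.6000−120.2500)=-0.1213; B=V−Δ·S=77.8691
Root portfolio cost Δ·185+B reproduces V0=55.4326.

(0,0): Delta=-0.1213 Bond=77.8691
(1,0): Delta=-1.0000 Bond=191.3223
(1,1): Delta=-0.0556 Bond=71.5672
(2,0): Delta=-1.0000 Bond=210.4545
(2,1): Delta=-1.0000 Bond=210.4545
(2,2): Delta=0.0149 Bond=61.1598
(3,0): Delta=-1.0000 Bond=231.5000
(3,1): Delta=-1.0000 Bond=231.5000
(3,2): Delta=-1.0000 Bond=231.5000
(3,3): Delta=0.0908 Bond=45.3792
V0=55.4326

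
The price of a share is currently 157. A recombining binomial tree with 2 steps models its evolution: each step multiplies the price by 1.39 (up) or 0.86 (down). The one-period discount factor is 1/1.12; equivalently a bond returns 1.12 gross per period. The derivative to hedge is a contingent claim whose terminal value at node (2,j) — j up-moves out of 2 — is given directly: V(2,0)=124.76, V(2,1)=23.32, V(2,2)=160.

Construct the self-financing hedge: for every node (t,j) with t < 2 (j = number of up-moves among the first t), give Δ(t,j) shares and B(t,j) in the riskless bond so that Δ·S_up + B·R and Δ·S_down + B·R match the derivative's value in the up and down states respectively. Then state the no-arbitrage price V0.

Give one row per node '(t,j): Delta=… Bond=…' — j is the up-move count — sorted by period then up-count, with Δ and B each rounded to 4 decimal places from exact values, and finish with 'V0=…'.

No-arbitrage ⇒ martingale measure with p* = (R−d)/(u−d) = 0.4906.
Payoff layer (t=2): V(2,0)=124.7600, V(2,1)=23.3200, V(2,2)=160.0000
(1,0): S=135.0200. Δ = (V_up−V_dn)/(S_up−S_dn) = (23.3200−124.7600)/(187.6778−116.1172) = -1.4175. V = [p*·23.3200 + (1−p*)·124.7600]/1.12 = 66.9616. B = V − Δ·S = 258.3578.
(1,1): S=218.2300. Δ = (V_up−V_dn)/(S_up−S_dn) = (160.0000−23.3200)/(303.3397−187.6778) = 1.1817. V = [p*·160.0000 + (1−p*)·23.3200]/1.12 = 80.6880. B = V − Δ·S = -177.1988.
(0,0): S=157.0000. Δ = (V_up−V_dn)/(S_up−S_dn) = (80.6880−66.9616)/(218.2300−135.0200) = 0.1650. V = [p*·80.6880 + (1−p*)·66.9616]/1.12 = 65.7994. B = V − Δ·S = 39.9005.
Root portfolio cost Δ·157+B reproduces V0=65.7994.

(0,0): Delta=0.1650 Bond=39.9005
(1,0): Delta=-1.4175 Bond=258.3578
(1,1): Delta=1.1817 Bond=-177.1988
V0=65.7994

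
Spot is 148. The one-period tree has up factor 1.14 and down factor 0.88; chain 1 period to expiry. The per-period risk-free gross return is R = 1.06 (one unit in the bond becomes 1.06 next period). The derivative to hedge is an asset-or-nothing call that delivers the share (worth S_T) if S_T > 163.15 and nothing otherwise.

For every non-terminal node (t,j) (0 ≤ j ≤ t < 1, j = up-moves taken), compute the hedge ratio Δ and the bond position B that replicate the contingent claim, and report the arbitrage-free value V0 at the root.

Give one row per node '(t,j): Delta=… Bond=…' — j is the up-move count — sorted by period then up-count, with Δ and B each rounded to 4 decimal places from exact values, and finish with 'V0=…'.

(0,0): Delta=4.3846 Bond=-538.7286
V0=110.1945

Risk-neutral probability p* = (R−d)/(u−d) = (1.06−0.88)/(1.14−0.88) = 0.6923.
Payoff layer (t=1): V(1,0)=0.0000, V(1,1)=168.7200
Node (0,0) S=148.0000: V=(p*·168.7200+(1−p*)·0.0000)/1.06=110.1945; Δ=(168.7200−0.0000)/(168.7200−130.2400)=4.3846; B=V−Δ·S=-538.7286
The time-0 hedge costs 110.1945, which is the no-arbitrage price.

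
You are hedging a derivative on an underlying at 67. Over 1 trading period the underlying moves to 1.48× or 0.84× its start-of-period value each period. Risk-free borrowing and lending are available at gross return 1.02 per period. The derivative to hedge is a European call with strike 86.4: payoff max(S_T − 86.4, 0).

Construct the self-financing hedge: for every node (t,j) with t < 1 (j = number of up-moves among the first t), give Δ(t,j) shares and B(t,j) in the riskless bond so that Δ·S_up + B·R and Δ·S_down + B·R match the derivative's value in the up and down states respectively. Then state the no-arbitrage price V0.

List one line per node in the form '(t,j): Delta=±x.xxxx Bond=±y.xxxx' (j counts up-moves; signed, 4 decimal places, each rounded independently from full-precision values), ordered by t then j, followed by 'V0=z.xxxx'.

(0,0): Delta=0.2976 Bond=-16.4191
V0=3.5184

The replicating-portfolio and risk-neutral prices coincide; use p* = (1.02−0.84)/(1.48−0.84) = 0.2813 for the latter.
Terminal payoffs: V(1,0)=0.0000, V(1,1)=12.7600
  t=0,j=0: stock 67.0000 → up 99.1600 (V=12.7600), down 56.2800 (V=0.0000). Price 3.5184; hedge Δ=0.2976, bond B=-16.4191.
Check: Δ(0,0)·S0 + B(0,0) = 3.5184 = V0.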